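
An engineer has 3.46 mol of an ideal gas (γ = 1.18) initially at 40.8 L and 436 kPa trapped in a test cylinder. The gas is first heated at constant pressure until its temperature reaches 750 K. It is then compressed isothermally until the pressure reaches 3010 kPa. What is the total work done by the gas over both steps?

-37900 J

T₁ = P₁V₁/(nR) = 436×40.8/(3.46×8.314) = 618 K.
Step 1 — Isobaric: P stays 436 kPa; V/T = const ⇒ T₂ = 750 K, V₂ = 49.5 L.
W = PΔV = 436×(49.5−40.8) kPa·L = 3790 J.
ΔU = nCvΔT = 3.46×46.2×(750−618) = 21000 J.
Q = ΔU + W = nCpΔT = 24800 J.
State after step 1: P = 436 kPa, V = 49.5 L, T = 750 K.
Step 2 — Isothermal: T stays 750 K; PV = const ⇒ V₂ = 7.17 L, P₂ = 3010 kPa.
ΔU = 0 (ideal gas, T constant).
W = nRT ln(V₂/V₁) = 3.46×8.314×750×ln(0.145) = -41700 J.
Q = ΔU + W = -41700 J.
Net over both steps: W = -37900 J, Q = -16900 J, ΔU = 21000 J.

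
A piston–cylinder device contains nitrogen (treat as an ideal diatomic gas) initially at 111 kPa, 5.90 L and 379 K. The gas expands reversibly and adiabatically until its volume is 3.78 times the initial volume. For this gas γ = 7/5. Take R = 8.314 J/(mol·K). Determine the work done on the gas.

n = P₁V₁/(RT₁) = 111×5.90/(8.314×379) = 0.208 mol.
Adiabatic: TV^(γ−1) = const ⇒ T₂ = 379×(0.265)^0.400 = 223 K; PV^γ = const ⇒ P₂ = 17.3 kPa.
ΔU = nCvΔT = 0.208×20.8×(223−379) = -675 J.
Q = 0 for an adiabatic process, so W = −ΔU = 675 J.
Work done on the gas = −W_by = -675 J.

-675 J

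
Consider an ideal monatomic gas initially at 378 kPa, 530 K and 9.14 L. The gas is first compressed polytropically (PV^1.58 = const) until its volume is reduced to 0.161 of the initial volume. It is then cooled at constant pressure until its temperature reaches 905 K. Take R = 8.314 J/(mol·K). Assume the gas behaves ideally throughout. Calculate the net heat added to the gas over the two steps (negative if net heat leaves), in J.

-11600 J

n = P₁V₁/(RT₁) = 378×9.14/(8.314×530) = 0.784 mol.
Step 1 — Polytropic n=1.58: T₂ = T₁(V₁/V₂)^(n−1) = 530×(6.21)^0.58 = 1530 K; P₂ = P₁(V₁/V₂)^n = 6770 kPa.
W = (P₁V₁−P₂V₂)/(n−1) = (378×9.14−6770×1.47)/0.58 = -11200 J.
ΔU = nCvΔT = 0.784×12.5×(1530−530) = 9770 J.
Q = ΔU + W = -1460 J.
State after step 1: P = 6770 kPa, V = 1.47 L, T = 1530 K.
Step 2 — Isobaric: P stays 6770 kPa; V/T = const ⇒ T₂ = 905 K, V₂ = 0.871 L.
W = PΔV = 6770×(0.871−1.47) kPa·L = -4070 J.
ΔU = nCvΔT = 0.784×12.5×(905−1530) = -6100 J.
Q = ΔU + W = nCpΔT = -10200 J.
Net over both steps: W = -15300 J, Q = -11600 J, ΔU = 3670 J.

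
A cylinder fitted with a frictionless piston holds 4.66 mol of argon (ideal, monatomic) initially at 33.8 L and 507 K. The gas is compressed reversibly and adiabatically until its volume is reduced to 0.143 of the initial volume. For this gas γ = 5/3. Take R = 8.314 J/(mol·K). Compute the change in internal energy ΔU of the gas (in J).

78300 J

P₁ = nRT₁/V₁ = 4.66×8.314×507/33.8 = 581 kPa.
Adiabatic: TV^(γ−1) = const ⇒ T₂ = 507×(6.99)^0.667 = 1850 K; PV^γ = const ⇒ P₂ = 14900 kPa.
For an ideal gas ΔU = nCvΔT with Cv = (3/2)R = 12.5 J/(mol·K).
ΔU = 4.66×12.5×(1850−507) = 78300 J.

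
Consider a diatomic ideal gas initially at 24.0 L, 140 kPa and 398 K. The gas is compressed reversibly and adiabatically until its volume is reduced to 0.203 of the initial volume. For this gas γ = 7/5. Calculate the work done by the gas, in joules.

-7500 J

n = P₁V₁/(RT₁) = 140×24.0/(8.314×398) = 1.02 mol.
Adiabatic: TV^(γ−1) = const ⇒ T₂ = 398×(4.93)^0.400 = 753 K; PV^γ = const ⇒ P₂ = 1310 kPa.
ΔU = nCvΔT = 1.02×20.8×(753−398) = 7500 J.
Q = 0 for an adiabatic process, so W = −ΔU = -7500 J.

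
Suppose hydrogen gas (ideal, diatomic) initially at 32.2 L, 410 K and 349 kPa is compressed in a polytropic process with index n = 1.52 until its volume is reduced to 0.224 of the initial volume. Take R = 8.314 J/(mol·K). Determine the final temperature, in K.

893 K

Polytropic n=1.52: T₂ = T₁(V₁/V₂)^(n−1) = 410×(4.46)^0.52 = 893 K; P₂ = P₁(V₁/V₂)^n = 3390 kPa.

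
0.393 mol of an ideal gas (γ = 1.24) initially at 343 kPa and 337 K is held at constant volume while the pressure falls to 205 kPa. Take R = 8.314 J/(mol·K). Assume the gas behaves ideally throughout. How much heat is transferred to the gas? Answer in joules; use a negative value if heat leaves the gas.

V₁ = nRT₁/P₁ = 0.393×8.314×337/343 = 3.21 L.
Isochoric: V stays 3.21 L; P/T = const ⇒ T₂ = 201 K, P₂ = 205 kPa.
W = 0 (no volume change).
ΔU = nCvΔT = 0.393×34.6×(201−337) = -1850 J.
Q = ΔU = -1850 J.

-1850 J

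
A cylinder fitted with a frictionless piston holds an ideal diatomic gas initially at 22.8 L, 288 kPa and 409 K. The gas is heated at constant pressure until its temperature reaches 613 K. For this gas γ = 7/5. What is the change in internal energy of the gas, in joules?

n = P₁V₁/(RT₁) = 288×22.8/(8.314×409) = 1.93 mol.
Isobaric: P stays 288 kPa; V/T = const ⇒ T₂ = 613 K, V₂ = 34.2 L.
For an ideal gas ΔU = nCvΔT with Cv = (5/2)R = 20.8 J/(mol·K).
ΔU = 1.93×20.8×(613−409) = 8190 J.

8190 J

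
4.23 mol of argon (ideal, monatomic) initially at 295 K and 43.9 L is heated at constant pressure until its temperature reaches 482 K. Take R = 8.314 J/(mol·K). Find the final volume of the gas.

71.7 L

P₁ = nRT₁/V₁ = 4.23×8.314×295/43.9 = 236 kPa.
Isobaric: P stays 236 kPa; V/T = const ⇒ T₂ = 482 K, V₂ = 71.7 L.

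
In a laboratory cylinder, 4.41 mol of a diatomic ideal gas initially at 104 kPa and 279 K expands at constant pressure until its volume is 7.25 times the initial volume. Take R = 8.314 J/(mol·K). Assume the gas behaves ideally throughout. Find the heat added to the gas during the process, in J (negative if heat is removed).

224000 J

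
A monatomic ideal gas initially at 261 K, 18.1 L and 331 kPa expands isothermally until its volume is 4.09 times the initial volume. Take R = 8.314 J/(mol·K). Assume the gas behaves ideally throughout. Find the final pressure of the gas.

80.9 kPa

Isothermal: T stays 261 K; PV = const ⇒ V₂ = 74.0 L, P₂ = 80.9 kPa.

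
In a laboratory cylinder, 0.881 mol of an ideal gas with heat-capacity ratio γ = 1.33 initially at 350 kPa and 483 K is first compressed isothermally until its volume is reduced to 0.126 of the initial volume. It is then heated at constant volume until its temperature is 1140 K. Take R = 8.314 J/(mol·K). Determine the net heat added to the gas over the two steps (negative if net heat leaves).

V₁ = nRT₁/P₁ = 0.881×8.314×483/350 = 10.1 L.
Step 1 — Isothermal: T stays 483 K; PV = const ⇒ V₂ = 1.27 L, P₂ = 2780 kPa.
ΔU = 0 (ideal gas, T constant).
W = nRT ln(V₂/V₁) = 0.881×8.314×483×ln(0.126) = -7330 J.
Q = ΔU + W = -7330 J.
State after step 1: P = 2780 kPa, V = 1.27 L, T = 483 K.
Step 2 — Isochoric: V stays 1.27 L; P/T = const ⇒ T₂ = 1140 K, P₂ = 6560 kPa.
W = 0 (no volume change).
ΔU = nCvΔT = 0.881×25.2×(1140−483) = 14600 J.
Q = ΔU = 14600 J.
Net over both steps: W = -7330 J, Q = 7250 J, ΔU = 14600 J.

7250 J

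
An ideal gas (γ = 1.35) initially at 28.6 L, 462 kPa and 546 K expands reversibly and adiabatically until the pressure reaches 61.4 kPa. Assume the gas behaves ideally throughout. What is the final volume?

Adiabatic: T₂/T₁ = (P₂/P₁)^((γ−1)/γ) ⇒ T₂ = 546×(0.133)^0.259 = 324 K; V₂ = 128 L.

128 L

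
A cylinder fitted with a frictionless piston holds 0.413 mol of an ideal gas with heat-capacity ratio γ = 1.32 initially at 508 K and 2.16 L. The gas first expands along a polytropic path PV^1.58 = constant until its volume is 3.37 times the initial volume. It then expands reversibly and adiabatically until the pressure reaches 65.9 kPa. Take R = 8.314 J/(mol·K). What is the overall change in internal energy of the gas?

P₁ = nRT₁/V₁ = 0.413×8.314×508/2.16 = 808 kPa.
Step 1 — Polytropic n=1.58: T₂ = T₁(V₁/V₂)^(n−1) = 508×(0.297)^0.58 = 251 K; P₂ = P₁(V₁/V₂)^n = 118 kPa.
W = (P₁V₁−P₂V₂)/(n−1) = (808×2.16−118×7.28)/0.58 = 1520 J.
ΔU = nCvΔT = 0.413×26.0×(251−508) = -2760 J.
Q = ΔU + W = -1240 J.
State after step 1: P = 118 kPa, V = 7.28 L, T = 251 K.
Step 2 — Adiabatic: T₂/T₁ = (P₂/P₁)^((γ−1)/γ) ⇒ T₂ = 251×(0.556)^0.242 = 218 K; V₂ = 11.3 L.
ΔU = nCvΔT = 0.413×26.0×(218−251) = -357 J.
Q = 0 for an adiabatic process, so W = −ΔU = 357 J.
Net over both steps: W = 1880 J, Q = -1240 J, ΔU = -3110 J.

-3110 J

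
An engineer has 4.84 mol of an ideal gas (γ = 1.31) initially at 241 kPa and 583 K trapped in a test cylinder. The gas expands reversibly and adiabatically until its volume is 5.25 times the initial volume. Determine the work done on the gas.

-30400 J

V₁ = nRT₁/P₁ = 4.84×8.314×583/241 = 97.3 L.
Adiabatic: TV^(γ−1) = const ⇒ T₂ = 583×(0.190)^0.310 = 349 K; PV^γ = const ⇒ P₂ = 27.5 kPa.
ΔU = nCvΔT = 4.84×26.8×(349−583) = -30400 J.
Q = 0 for an adiabatic process, so W = −ΔU = 30400 J.
Work done on the gas = −W_by = -30400 J.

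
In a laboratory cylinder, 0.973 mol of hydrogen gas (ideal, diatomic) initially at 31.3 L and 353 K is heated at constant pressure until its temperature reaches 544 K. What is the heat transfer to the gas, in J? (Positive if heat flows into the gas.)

P₁ = nRT₁/V₁ = 0.973×8.314×353/31.3 = 91.2 kPa.
Isobaric: P stays 91.2 kPa; V/T = const ⇒ T₂ = 544 K, V₂ = 48.2 L.
W = PΔV = 91.2×(48.2−31.3) kPa·L = 1550 J.
ΔU = nCvΔT = 0.973×20.8×(544−353) = 3860 J.
Q = ΔU + W = nCpΔT = 5410 J.

5410 J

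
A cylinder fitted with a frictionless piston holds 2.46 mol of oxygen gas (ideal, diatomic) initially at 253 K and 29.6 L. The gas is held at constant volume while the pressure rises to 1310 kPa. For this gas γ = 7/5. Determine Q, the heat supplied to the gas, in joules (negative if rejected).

84000 J

P₁ = nRT₁/V₁ = 2.46×8.314×253/29.6 = 175 kPa.
Isochoric: V stays 29.6 L; P/T = const ⇒ T₂ = 1900 K, P₂ = 1310 kPa.
W = 0 (no volume change).
ΔU = nCvΔT = 2.46×20.8×(1900−253) = 84000 J.
Q = ΔU = 84000 J.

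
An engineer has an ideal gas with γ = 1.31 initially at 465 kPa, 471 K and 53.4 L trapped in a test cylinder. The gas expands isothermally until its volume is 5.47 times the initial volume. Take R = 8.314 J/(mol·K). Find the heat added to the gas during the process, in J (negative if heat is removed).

42200 J

n = P₁V₁/(RT₁) = 465×53.4/(8.314×471) = 6.34 mol.
Isothermal: T stays 471 K; PV = const ⇒ V₂ = 292 L, P₂ = 85.0 kPa.
ΔU = 0 (ideal gas, T constant).
W = nRT ln(V₂/V₁) = 6.34×8.314×471×ln(5.47) = 42200 J.
Q = ΔU + W = 42200 J.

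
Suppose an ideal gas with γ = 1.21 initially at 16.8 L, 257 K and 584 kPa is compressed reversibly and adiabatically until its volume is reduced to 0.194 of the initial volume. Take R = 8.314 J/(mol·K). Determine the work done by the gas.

n = P₁V₁/(RT₁) = 584×16.8/(8.314×257) = 4.59 mol.
Adiabatic: TV^(γ−1) = const ⇒ T₂ = 257×(5.15)^0.210 = 363 K; PV^γ = const ⇒ P₂ = 4250 kPa.
ΔU = nCvΔT = 4.59×39.6×(363−257) = 19200 J.
Q = 0 for an adiabatic process, so W = −ΔU = -19200 J.

-19200 J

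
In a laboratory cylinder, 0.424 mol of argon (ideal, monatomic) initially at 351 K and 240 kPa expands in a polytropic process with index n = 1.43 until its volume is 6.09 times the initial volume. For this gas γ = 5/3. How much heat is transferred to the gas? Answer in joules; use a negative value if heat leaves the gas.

V₁ = nRT₁/P₁ = 0.424×8.314×351/240 = 5.16 L.
Polytropic n=1.43: T₂ = T₁(V₁/V₂)^(n−1) = 351×(0.164)^0.43 = 161 K; P₂ = P₁(V₁/V₂)^n = 18.1 kPa.
W = (P₁V₁−P₂V₂)/(n−1) = (240×5.16−18.1×31.4)/0.43 = 1550 J.
ΔU = nCvΔT = 0.424×12.5×(161−351) = -1000 J.
Q = ΔU + W = 552 J.

552 J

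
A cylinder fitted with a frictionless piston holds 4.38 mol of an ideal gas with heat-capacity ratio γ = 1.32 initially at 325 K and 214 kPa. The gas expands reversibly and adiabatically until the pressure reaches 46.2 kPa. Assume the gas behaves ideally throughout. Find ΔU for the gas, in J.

-11500 J

V₁ = nRT₁/P₁ = 4.38×8.314×325/214 = 55.3 L.
Adiabatic: T₂/T₁ = (P₂/P₁)^((γ−1)/γ) ⇒ T₂ = 325×(0.216)^0.242 = 224 K; V₂ = 177 L.
For an ideal gas ΔU = nCvΔT with Cv = R/(γ−1) = 26.0 J/(mol·K).
ΔU = 4.38×26.0×(224−325) = -11500 J.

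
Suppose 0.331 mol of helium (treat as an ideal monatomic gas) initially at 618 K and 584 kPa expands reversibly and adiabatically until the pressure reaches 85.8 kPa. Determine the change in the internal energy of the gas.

V₁ = nRT₁/P₁ = 0.331×8.314×618/584 = 2.91 L.
Adiabatic: T₂/T₁ = (P₂/P₁)^((γ−1)/γ) ⇒ T₂ = 618×(0.147)^0.400 = 287 K; V₂ = 9.20 L.
For an ideal gas ΔU = nCvΔT with Cv = (3/2)R = 12.5 J/(mol·K).
ΔU = 0.331×12.5×(287−618) = -1370 J.

-1370 J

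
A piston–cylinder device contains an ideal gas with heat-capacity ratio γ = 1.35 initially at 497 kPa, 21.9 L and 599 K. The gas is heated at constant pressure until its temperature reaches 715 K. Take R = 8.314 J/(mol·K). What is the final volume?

26.1 L

Isobaric: P stays 497 kPa; V/T = const ⇒ T₂ = 715 K, V₂ = 26.1 L.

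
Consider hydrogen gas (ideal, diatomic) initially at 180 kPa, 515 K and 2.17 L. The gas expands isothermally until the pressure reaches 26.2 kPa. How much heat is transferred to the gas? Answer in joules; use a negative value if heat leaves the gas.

n = P₁V₁/(RT₁) = 180×2.17/(8.314×515) = 0.0912 mol.
Isothermal: T stays 515 K; PV = const ⇒ V₂ = 14.9 L, P₂ = 26.2 kPa.
ΔU = 0 (ideal gas, T constant).
W = nRT ln(V₂/V₁) = 0.0912×8.314×515×ln(6.87) = 753 J.
Q = ΔU + W = 753 J.

753 J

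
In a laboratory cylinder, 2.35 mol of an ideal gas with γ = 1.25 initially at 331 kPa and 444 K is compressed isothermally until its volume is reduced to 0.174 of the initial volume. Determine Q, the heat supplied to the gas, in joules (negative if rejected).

V₁ = nRT₁/P₁ = 2.35×8.314×444/331 = 26.2 L.
Isothermal: T stays 444 K; PV = const ⇒ V₂ = 4.56 L, P₂ = 1900 kPa.
ΔU = 0 (ideal gas, T constant).
W = nRT ln(V₂/V₁) = 2.35×8.314×444×ln(0.174) = -15200 J.
Q = ΔU + W = -15200 J.

-15200 J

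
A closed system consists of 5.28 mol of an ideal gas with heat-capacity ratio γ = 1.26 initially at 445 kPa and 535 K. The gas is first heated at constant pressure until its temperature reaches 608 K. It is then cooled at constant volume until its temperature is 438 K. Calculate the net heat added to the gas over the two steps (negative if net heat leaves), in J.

-13200 J

V₁ = nRT₁/P₁ = 5.28×8.314×535/445 = 52.8 L.
Step 1 — Isobaric: P stays 445 kPa; V/T = const ⇒ T₂ = 608 K, V₂ = 60.0 L.
W = PΔV = 445×(60.0−52.8) kPa·L = 3200 J.
ΔU = nCvΔT = 5.28×32.0×(608−535) = 12300 J.
Q = ΔU + W = nCpΔT = 15500 J.
State after step 1: P = 445 kPa, V = 60.0 L, T = 608 K.
Step 2 — Isochoric: V stays 60.0 L; P/T = const ⇒ T₂ = 438 K, P₂ = 321 kPa.
W = 0 (no volume change).
ΔU = nCvΔT = 5.28×32.0×(438−608) = -28700 J.
Q = ΔU = -28700 J.
Net over both steps: W = 3200 J, Q = -13200 J, ΔU = -16400 J.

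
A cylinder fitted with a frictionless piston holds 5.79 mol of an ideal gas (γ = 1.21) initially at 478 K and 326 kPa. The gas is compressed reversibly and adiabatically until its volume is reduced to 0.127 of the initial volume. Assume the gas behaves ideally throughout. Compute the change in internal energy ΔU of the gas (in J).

V₁ = nRT₁/P₁ = 5.79×8.314×478/326 = 70.6 L.
Adiabatic: TV^(γ−1) = const ⇒ T₂ = 478×(7.87)^0.210 = 737 K; PV^γ = const ⇒ P₂ = 3960 kPa.
For an ideal gas ΔU = nCvΔT with Cv = R/(γ−1) = 39.6 J/(mol·K).
ΔU = 5.79×39.6×(737−478) = 59400 J.

59400 J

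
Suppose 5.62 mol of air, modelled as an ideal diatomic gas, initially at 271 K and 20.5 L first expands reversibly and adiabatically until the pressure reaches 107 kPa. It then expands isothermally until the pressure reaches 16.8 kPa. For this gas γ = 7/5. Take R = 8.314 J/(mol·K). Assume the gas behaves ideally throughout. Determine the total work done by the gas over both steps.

26700 J

P₁ = nRT₁/V₁ = 5.62×8.314×271/20.5 = 618 kPa.
Step 1 — Adiabatic: T₂/T₁ = (P₂/P₁)^((γ−1)/γ) ⇒ T₂ = 271×(0.173)^0.286 = 164 K; V₂ = 71.7 L.
ΔU = nCvΔT = 5.62×20.8×(164−271) = -12500 J.
Q = 0 for an adiabatic process, so W = −ΔU = 12500 J.
State after step 1: P = 107 kPa, V = 71.7 L, T = 164 K.
Step 2 — Isothermal: T stays 164 K; PV = const ⇒ V₂ = 457 L, P₂ = 16.8 kPa.
ΔU = 0 (ideal gas, T constant).
W = nRT ln(V₂/V₁) = 5.62×8.314×164×ln(6.37) = 14200 J.
Q = ΔU + W = 14200 J.
Net over both steps: W = 26700 J, Q = 14200 J, ΔU = -12500 J.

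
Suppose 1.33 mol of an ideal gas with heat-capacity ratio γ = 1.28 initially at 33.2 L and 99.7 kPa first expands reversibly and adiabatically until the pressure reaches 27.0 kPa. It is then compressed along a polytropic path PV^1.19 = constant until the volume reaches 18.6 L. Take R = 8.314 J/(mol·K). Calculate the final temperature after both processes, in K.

305 K

T₁ = P₁V₁/(nR) = 99.7×33.2/(1.33×8.314) = 299 K.
Step 1 — Adiabatic: T₂/T₁ = (P₂/P₁)^((γ−1)/γ) ⇒ T₂ = 299×(0.271)^0.219 = 225 K; V₂ = 92.1 L.
ΔU = nCvΔT = 1.33×29.7×(225−299) = -2940 J.
Q = 0 for an adiabatic process, so W = −ΔU = 2940 J.
State after step 1: P = 27.0 kPa, V = 92.1 L, T = 225 K.
Step 2 — Polytropic n=1.19: T₂ = T₁(V₁/V₂)^(n−1) = 225×(4.95)^0.19 = 305 K; P₂ = P₁(V₁/V₂)^n = 181 kPa.
W = (P₁V₁−P₂V₂)/(n−1) = (27.0×92.1−181×18.6)/0.19 = -4650 J.
ΔU = nCvΔT = 1.33×29.7×(305−225) = 3160 J.
Q = ΔU + W = -1490 J.
Net over both steps: W = -1710 J, Q = -1490 J, ΔU = 218 J.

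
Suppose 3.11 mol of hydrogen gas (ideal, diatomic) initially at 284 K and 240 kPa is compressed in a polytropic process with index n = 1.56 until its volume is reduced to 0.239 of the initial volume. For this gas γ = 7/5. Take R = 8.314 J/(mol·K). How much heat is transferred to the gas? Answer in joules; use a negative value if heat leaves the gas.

6450 J

V₁ = nRT₁/P₁ = 3.11×8.314×284/240 = 30.6 L.
Polytropic n=1.56: T₂ = T₁(V₁/V₂)^(n−1) = 284×(4.18)^0.56 = 633 K; P₂ = P₁(V₁/V₂)^n = 2240 kPa.
W = (P₁V₁−P₂V₂)/(n−1) = (240×30.6−2240×7.31)/0.56 = -16100 J.
ΔU = nCvΔT = 3.11×20.8×(633−284) = 22600 J.
Q = ΔU + W = 6450 J.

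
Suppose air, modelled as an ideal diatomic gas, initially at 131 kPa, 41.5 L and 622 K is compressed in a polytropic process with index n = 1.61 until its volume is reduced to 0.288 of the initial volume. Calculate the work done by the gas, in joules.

-10100 J

n = P₁V₁/(RT₁) = 131×41.5/(8.314×622) = 1.05 mol.
Polytropic n=1.61: T₂ = T₁(V₁/V₂)^(n−1) = 622×(3.47)^0.61 = 1330 K; P₂ = P₁(V₁/V₂)^n = 972 kPa.
W = (P₁V₁−P₂V₂)/(n−1) = (131×41.5−972×12.0)/0.61 = -10100 J.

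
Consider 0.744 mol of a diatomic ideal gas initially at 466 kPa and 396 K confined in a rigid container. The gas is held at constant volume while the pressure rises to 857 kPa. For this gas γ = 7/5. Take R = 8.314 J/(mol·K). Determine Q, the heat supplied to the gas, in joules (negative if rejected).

5140 J

V₁ = nRT₁/P₁ = 0.744×8.314×396/466 = 5.26 L.
Isochoric: V stays 5.26 L; P/T = const ⇒ T₂ = 728 K, P₂ = 857 kPa.
W = 0 (no volume change).
ΔU = nCvΔT = 0.744×20.8×(728−396) = 5140 J.
Q = ΔU = 5140 J.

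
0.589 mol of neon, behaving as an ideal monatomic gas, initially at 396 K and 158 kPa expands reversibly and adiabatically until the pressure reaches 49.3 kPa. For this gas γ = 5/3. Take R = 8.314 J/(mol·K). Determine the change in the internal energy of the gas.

-1080 J

V₁ = nRT₁/P₁ = 0.589×8.314×396/158 = 12.3 L.
Adiabatic: T₂/T₁ = (P₂/P₁)^((γ−1)/γ) ⇒ T₂ = 396×(0.312)^0.400 = 249 K; V₂ = 24.7 L.
For an ideal gas ΔU = nCvΔT with Cv = (3/2)R = 12.5 J/(mol·K).
ΔU = 0.589×12.5×(249−396) = -1080 J.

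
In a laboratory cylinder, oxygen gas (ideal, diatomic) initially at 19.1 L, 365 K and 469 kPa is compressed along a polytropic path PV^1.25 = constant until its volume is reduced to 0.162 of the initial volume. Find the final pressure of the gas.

4560 kPa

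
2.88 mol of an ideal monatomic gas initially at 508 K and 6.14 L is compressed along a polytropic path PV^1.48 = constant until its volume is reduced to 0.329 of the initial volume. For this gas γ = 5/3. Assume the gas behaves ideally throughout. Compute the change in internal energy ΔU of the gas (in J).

P₁ = nRT₁/V₁ = 2.88×8.314×508/6.14 = 1980 kPa.
Polytropic n=1.48: T₂ = T₁(V₁/V₂)^(n−1) = 508×(3.04)^0.48 = 866 K; P₂ = P₁(V₁/V₂)^n = 10300 kPa.
For an ideal gas ΔU = nCvΔT with Cv = (3/2)R = 12.5 J/(mol·K).
ΔU = 2.88×12.5×(866−508) = 12900 J.

12900 J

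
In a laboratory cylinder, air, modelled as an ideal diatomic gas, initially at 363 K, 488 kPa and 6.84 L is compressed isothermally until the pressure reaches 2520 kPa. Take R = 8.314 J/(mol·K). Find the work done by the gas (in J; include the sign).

-5480 J

n = P₁V₁/(RT₁) = 488×6.84/(8.314×363) = 1.11 mol.
Isothermal: T stays 363 K; PV = const ⇒ V₂ = 1.32 L, P₂ = 2520 kPa.
W = nRT ln(V₂/V₁) = 1.11×8.314×363×ln(0.194) = -5480 J.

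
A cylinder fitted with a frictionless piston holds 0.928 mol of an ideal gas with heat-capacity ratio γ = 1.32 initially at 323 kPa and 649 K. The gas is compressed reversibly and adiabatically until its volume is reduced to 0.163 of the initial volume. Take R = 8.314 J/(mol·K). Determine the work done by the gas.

V₁ = nRT₁/P₁ = 0.928×8.314×649/323 = 15.5 L.
Adiabatic: TV^(γ−1) = const ⇒ T₂ = 649×(6.13)^0.320 = 1160 K; PV^γ = const ⇒ P₂ = 3540 kPa.
ΔU = nCvΔT = 0.928×26.0×(1160−649) = 12300 J.
Q = 0 for an adiabatic process, so W = −ΔU = -12300 J.

-12300 J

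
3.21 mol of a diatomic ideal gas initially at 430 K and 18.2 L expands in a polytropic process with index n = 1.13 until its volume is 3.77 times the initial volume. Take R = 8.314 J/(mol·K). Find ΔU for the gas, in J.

P₁ = nRT₁/V₁ = 3.21×8.314×430/18.2 = 631 kPa.
Polytropic n=1.13: T₂ = T₁(V₁/V₂)^(n−1) = 430×(0.265)^0.13 = 362 K; P₂ = P₁(V₁/V₂)^n = 141 kPa.
For an ideal gas ΔU = nCvΔT with Cv = (5/2)R = 20.8 J/(mol·K).
ΔU = 3.21×20.8×(362−430) = -4550 J.

-4550 J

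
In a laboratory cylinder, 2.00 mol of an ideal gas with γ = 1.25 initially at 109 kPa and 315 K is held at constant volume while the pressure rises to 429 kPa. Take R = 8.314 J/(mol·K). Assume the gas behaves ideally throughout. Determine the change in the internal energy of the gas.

61500 J

V₁ = nRT₁/P₁ = 2.00×8.314×315/109 = 48.1 L.
Isochoric: V stays 48.1 L; P/T = const ⇒ T₂ = 1240 K, P₂ = 429 kPa.
For an ideal gas ΔU = nCvΔT with Cv = R/(γ−1) = 33.3 J/(mol·K).
ΔU = 2.00×33.3×(1240−315) = 61500 J.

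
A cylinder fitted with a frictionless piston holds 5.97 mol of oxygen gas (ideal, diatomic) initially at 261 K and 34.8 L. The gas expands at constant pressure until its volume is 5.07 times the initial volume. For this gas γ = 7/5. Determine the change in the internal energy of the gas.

132000 J

P₁ = nRT₁/V₁ = 5.97×8.314×261/34.8 = 372 kPa.
Isobaric: P stays 372 kPa; V/T = const ⇒ T₂ = 1320 K, V₂ = 176 L.
For an ideal gas ΔU = nCvΔT with Cv = (5/2)R = 20.8 J/(mol·K).
ΔU = 5.97×20.8×(1320−261) = 132000 J.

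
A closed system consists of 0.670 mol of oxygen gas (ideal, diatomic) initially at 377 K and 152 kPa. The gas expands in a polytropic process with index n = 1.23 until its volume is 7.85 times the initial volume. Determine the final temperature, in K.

235 K

V₁ = nRT₁/P₁ = 0.670×8.314×377/152 = 13.8 L.
Polytropic n=1.23: T₂ = T₁(V₁/V₂)^(n−1) = 377×(0.127)^0.23 = 235 K; P₂ = P₁(V₁/V₂)^n = 12.1 kPa.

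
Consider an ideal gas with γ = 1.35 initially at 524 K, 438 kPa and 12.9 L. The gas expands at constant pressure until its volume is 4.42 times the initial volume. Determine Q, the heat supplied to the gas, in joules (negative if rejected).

74500 J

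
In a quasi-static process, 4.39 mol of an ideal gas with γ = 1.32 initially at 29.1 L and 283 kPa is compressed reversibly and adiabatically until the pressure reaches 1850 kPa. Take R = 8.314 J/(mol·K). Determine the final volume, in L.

T₁ = P₁V₁/(nR) = 283×29.1/(4.39×8.314) = 226 K.
Adiabatic: T₂/T₁ = (P₂/P₁)^((γ−1)/γ) ⇒ T₂ = 226×(6.54)^0.242 = 356 K; V₂ = 7.02 L.

7.02 L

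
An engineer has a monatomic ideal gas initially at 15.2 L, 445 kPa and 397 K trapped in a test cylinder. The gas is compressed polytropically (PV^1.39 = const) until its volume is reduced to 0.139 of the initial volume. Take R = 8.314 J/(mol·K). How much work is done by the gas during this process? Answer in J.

n = P₁V₁/(RT₁) = 445×15.2/(8.314×397) = 2.05 mol.
Polytropic n=1.39: T₂ = T₁(V₁/V₂)^(n−1) = 397×(7.19)^0.39 = 857 K; P₂ = P₁(V₁/V₂)^n = 6910 kPa.
W = (P₁V₁−P₂V₂)/(n−1) = (445×15.2−6910×2.11)/0.39 = -20100 J.

-20100 J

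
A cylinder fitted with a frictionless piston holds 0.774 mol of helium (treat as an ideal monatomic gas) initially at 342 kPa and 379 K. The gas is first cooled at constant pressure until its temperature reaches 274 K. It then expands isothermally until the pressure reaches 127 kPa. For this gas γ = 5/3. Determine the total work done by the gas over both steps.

V₁ = nRT₁/P₁ = 0.774×8.314×379/342 = 7.13 L.
Step 1 — Isobaric: P stays 342 kPa; V/T = const ⇒ T₂ = 274 K, V₂ = 5.16 L.
W = PΔV = 342×(5.16−7.13) kPa·L = -676 J.
ΔU = nCvΔT = 0.774×12.5×(274−379) = -1010 J.
Q = ΔU + W = nCpΔT = -1690 J.
State after step 1: P = 342 kPa, V = 5.16 L, T = 274 K.
Step 2 — Isothermal: T stays 274 K; PV = const ⇒ V₂ = 13.9 L, P₂ = 127 kPa.
ΔU = 0 (ideal gas, T constant).
W = nRT ln(V₂/V₁) = 0.774×8.314×274×ln(2.69) = 1750 J.
Q = ΔU + W = 1750 J.
Net over both steps: W = 1070 J, Q = 57.5 J, ΔU = -1010 J.

1070 J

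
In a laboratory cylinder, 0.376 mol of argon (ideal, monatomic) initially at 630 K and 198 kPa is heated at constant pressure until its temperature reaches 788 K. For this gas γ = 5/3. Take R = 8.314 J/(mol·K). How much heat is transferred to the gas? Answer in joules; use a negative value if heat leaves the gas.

V₁ = nRT₁/P₁ = 0.376×8.314×630/198 = 9.95 L.
Isobaric: P stays 198 kPa; V/T = const ⇒ T₂ = 788 K, V₂ = 12.4 L.
W = PΔV = 198×(12.4−9.95) kPa·L = 494 J.
ΔU = nCvΔT = 0.376×12.5×(788−630) = 741 J.
Q = ΔU + W = nCpΔT = 1230 J.

1230 J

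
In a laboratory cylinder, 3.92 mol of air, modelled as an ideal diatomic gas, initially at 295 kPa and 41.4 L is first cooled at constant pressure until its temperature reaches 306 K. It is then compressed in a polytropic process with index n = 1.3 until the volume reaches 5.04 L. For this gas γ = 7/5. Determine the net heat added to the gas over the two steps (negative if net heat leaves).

-14200 J

T₁ = P₁V₁/(nR) = 295×41.4/(3.92×8.314) = 375 K.
Step 1 — Isobaric: P stays 295 kPa; V/T = const ⇒ T₂ = 306 K, V₂ = 33.8 L.
W = PΔV = 295×(33.8−41.4) kPa·L = -2240 J.
ΔU = nCvΔT = 3.92×20.8×(306−375) = -5600 J.
Q = ΔU + W = nCpΔT = -7840 J.
State after step 1: P = 295 kPa, V = 33.8 L, T = 306 K.
Step 2 — Polytropic n=1.3: T₂ = T₁(V₁/V₂)^(n−1) = 306×(6.71)^0.30 = 542 K; P₂ = P₁(V₁/V₂)^n = 3500 kPa.
W = (P₁V₁−P₂V₂)/(n−1) = (295×33.8−3500×5.04)/0.30 = -25600 J.
ΔU = nCvΔT = 3.92×20.8×(542−306) = 19200 J.
Q = ΔU + W = -6400 J.
Net over both steps: W = -27800 J, Q = -14200 J, ΔU = 13600 J.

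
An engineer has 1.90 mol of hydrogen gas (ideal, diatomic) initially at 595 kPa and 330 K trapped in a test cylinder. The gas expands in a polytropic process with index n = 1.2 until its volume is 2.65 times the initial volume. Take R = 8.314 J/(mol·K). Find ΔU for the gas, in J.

-2310 J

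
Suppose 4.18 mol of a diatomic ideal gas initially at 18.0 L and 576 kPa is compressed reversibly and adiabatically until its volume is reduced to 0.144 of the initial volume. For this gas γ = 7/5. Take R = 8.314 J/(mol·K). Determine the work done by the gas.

-30400 J

T₁ = P₁V₁/(nR) = 576×18.0/(4.18×8.314) = 298 K.
Adiabatic: TV^(γ−1) = const ⇒ T₂ = 298×(6.94)^0.400 = 648 K; PV^γ = const ⇒ P₂ = 8680 kPa.
ΔU = nCvΔT = 4.18×20.8×(648−298) = 30400 J.
Q = 0 for an adiabatic process, so W = −ΔU = -30400 J.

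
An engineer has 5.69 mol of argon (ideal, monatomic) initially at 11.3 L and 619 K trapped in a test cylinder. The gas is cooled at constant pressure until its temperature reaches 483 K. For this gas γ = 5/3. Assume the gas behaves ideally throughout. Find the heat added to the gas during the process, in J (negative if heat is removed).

-16100 J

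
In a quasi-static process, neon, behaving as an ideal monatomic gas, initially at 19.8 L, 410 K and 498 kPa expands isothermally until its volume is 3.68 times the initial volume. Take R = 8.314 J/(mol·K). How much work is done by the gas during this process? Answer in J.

n = P₁V₁/(RT₁) = 498×19.8/(8.314×410) = 2.89 mol.
Isothermal: T stays 410 K; PV = const ⇒ V₂ = 72.9 L, P₂ = 135 kPa.
W = nRT ln(V₂/V₁) = 2.89×8.314×410×ln(3.68) = 12800 J.

12800 J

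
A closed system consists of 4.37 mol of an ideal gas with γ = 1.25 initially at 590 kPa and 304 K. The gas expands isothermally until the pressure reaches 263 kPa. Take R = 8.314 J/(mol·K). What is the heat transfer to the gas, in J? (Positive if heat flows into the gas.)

8920 J

V₁ = nRT₁/P₁ = 4.37×8.314×304/590 = 18.7 L.
Isothermal: T stays 304 K; PV = const ⇒ V₂ = 42.0 L, P₂ = 263 kPa.
ΔU = 0 (ideal gas, T constant).
W = nRT ln(V₂/V₁) = 4.37×8.314×304×ln(2.24) = 8920 J.
Q = ΔU + W = 8920 J.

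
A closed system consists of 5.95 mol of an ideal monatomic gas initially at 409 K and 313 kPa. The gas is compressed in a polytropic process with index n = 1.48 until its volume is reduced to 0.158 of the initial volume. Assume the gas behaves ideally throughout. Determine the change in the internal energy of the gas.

V₁ = nRT₁/P₁ = 5.95×8.314×409/313 = 64.6 L.
Polytropic n=1.48: T₂ = T₁(V₁/V₂)^(n−1) = 409×(6.33)^0.48 = 992 K; P₂ = P₁(V₁/V₂)^n = 4800 kPa.
For an ideal gas ΔU = nCvΔT with Cv = (3/2)R = 12.5 J/(mol·K).
ΔU = 5.95×12.5×(992−409) = 43200 J.

43200 J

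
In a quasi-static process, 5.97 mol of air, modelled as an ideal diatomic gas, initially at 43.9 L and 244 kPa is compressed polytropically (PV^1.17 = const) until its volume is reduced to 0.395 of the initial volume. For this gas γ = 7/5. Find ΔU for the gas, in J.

4580 J

T₁ = P₁V₁/(nR) = 244×43.9/(5.97×8.314) = 216 K.
Polytropic n=1.17: T₂ = T₁(V₁/V₂)^(n−1) = 216×(2.53)^0.17 = 253 K; P₂ = P₁(V₁/V₂)^n = 723 kPa.
For an ideal gas ΔU = nCvΔT with Cv = (5/2)R = 20.8 J/(mol·K).
ΔU = 5.97×20.8×(253−216) = 4580 J.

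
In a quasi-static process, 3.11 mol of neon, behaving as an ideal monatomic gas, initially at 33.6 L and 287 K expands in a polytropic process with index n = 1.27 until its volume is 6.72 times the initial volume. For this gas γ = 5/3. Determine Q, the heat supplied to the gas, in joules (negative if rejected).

6580 J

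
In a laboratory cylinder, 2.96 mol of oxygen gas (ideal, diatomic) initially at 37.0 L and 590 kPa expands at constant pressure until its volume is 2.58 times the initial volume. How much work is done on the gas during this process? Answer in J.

T₁ = P₁V₁/(nR) = 590×37.0/(2.96×8.314) = 887 K.
Isobaric: P stays 590 kPa; V/T = const ⇒ T₂ = 2290 K, V₂ = 95.5 L.
W = PΔV = 590×(95.5−37.0) kPa·L = 34500 J.
Work done on the gas = −W_by = -34500 J.

-34500 J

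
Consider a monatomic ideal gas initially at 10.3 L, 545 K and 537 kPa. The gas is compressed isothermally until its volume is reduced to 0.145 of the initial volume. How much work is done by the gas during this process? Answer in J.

-10700 J

n = P₁V₁/(RT₁) = 537×10.3/(8.314×545) = 1.22 mol.
Isothermal: T stays 545 K; PV = const ⇒ V₂ = 1.49 L, P₂ = 3700 kPa.
W = nRT ln(V₂/V₁) = 1.22×8.314×545×ln(0.145) = -10700 J.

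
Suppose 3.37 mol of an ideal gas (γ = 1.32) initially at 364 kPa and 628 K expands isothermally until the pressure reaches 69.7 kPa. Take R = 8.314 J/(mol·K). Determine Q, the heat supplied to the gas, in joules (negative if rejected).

29100 J

V₁ = nRT₁/P₁ = 3.37×8.314×628/364 = 48.3 L.
Isothermal: T stays 628 K; PV = const ⇒ V₂ = 252 L, P₂ = 69.7 kPa.
ΔU = 0 (ideal gas, T constant).
W = nRT ln(V₂/V₁) = 3.37×8.314×628×ln(5.22) = 29100 J.
Q = ΔU + W = 29100 J.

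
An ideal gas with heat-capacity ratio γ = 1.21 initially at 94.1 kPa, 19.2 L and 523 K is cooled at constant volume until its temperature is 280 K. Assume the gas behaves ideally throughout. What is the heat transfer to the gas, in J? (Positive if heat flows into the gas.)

n = P₁V₁/(RT₁) = 94.1×19.2/(8.314×523) = 0.416 mol.
Isochoric: V stays 19.2 L; P/T = const ⇒ T₂ = 280 K, P₂ = 50.4 kPa.
W = 0 (no volume change).
ΔU = nCvΔT = 0.416×39.6×(280−523) = -4000 J.
Q = ΔU = -4000 J.

-4000 J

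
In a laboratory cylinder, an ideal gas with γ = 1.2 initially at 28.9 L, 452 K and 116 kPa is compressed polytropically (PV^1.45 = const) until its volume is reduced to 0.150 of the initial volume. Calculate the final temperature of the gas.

1060 K

Polytropic n=1.45: T₂ = T₁(V₁/V₂)^(n−1) = 452×(6.67)^0.45 = 1060 K; P₂ = P₁(V₁/V₂)^n = 1820 kPa.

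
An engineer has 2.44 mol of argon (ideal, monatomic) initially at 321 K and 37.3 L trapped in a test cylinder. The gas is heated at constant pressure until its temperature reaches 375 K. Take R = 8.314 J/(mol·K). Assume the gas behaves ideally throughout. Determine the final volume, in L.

43.6 L

P₁ = nRT₁/V₁ = 2.44×8.314×321/37.3 = 175 kPa.
Isobaric: P stays 175 kPa; V/T = const ⇒ T₂ = 375 K, V₂ = 43.6 L.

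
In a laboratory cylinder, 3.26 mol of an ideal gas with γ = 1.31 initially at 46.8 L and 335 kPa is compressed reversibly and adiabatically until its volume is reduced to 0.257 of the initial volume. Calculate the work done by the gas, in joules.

T₁ = P₁V₁/(nR) = 335×46.8/(3.26×8.314) = 578 K.
Adiabatic: TV^(γ−1) = const ⇒ T₂ = 578×(3.89)^0.310 = 881 K; PV^γ = const ⇒ P₂ = 1990 kPa.
ΔU = nCvΔT = 3.26×26.8×(881−578) = 26500 J.
Q = 0 for an adiabatic process, so W = −ΔU = -26500 J.

-26500 J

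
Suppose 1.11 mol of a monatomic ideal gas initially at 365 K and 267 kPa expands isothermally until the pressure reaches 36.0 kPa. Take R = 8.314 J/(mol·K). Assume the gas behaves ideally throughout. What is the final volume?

93.6 L

V₁ = nRT₁/P₁ = 1.11×8.314×365/267 = 12.6 L.
Isothermal: T stays 365 K; PV = const ⇒ V₂ = 93.6 L, P₂ = 36.0 kPa.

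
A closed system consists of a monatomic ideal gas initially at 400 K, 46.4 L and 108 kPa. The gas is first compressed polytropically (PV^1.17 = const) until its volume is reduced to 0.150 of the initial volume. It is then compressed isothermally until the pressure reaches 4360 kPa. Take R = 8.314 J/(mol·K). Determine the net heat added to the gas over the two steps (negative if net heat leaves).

-18600 J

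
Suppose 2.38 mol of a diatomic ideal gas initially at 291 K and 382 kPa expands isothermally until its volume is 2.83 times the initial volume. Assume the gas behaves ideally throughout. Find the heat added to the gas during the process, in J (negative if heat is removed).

5990 J

V₁ = nRT₁/P₁ = 2.38×8.314×291/382 = 15.1 L.
Isothermal: T stays 291 K; PV = const ⇒ V₂ = 42.7 L, P₂ = 135 kPa.
ΔU = 0 (ideal gas, T constant).
W = nRT ln(V₂/V₁) = 2.38×8.314×291×ln(2.83) = 5990 J.
Q = ΔU + W = 5990 J.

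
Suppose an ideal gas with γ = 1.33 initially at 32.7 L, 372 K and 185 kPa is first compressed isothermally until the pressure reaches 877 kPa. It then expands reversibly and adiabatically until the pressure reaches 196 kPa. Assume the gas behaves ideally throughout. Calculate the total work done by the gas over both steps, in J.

n = P₁V₁/(RT₁) = 185×32.7/(8.314×372) = 1.96 mol.
Step 1 — Isothermal: T stays 372 K; PV = const ⇒ V₂ = 6.90 L, P₂ = 877 kPa.
ΔU = 0 (ideal gas, T constant).
W = nRT ln(V₂/V₁) = 1.96×8.314×372×ln(0.211) = -9410 J.
Q = ΔU + W = -9410 J.
State after step 1: P = 877 kPa, V = 6.90 L, T = 372 K.
Step 2 — Adiabatic: T₂/T₁ = (P₂/P₁)^((γ−1)/γ) ⇒ T₂ = 372×(0.223)^0.248 = 256 K; V₂ = 21.3 L.
ΔU = nCvΔT = 1.96×25.2×(256−372) = -5690 J.
Q = 0 for an adiabatic process, so W = −ΔU = 5690 J.
Net over both steps: W = -3720 J, Q = -9410 J, ΔU = -5690 J.

-3720 J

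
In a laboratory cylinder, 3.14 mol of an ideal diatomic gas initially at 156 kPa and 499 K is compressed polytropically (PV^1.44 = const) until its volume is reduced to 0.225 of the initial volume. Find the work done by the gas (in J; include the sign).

-27500 J

V₁ = nRT₁/P₁ = 3.14×8.314×499/156 = 83.5 L.
Polytropic n=1.44: T₂ = T₁(V₁/V₂)^(n−1) = 499×(4.44)^0.44 = 962 K; P₂ = P₁(V₁/V₂)^n = 1340 kPa.
W = (P₁V₁−P₂V₂)/(n−1) = (156×83.5−1340×18.8)/0.44 = -27500 J.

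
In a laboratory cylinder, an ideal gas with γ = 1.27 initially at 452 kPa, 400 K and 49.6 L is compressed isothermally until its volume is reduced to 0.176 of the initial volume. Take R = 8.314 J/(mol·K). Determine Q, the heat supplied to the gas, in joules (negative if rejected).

-38900 J

n = P₁V₁/(RT₁) = 452×49.6/(8.314×400) = 6.74 mol.
Isothermal: T stays 400 K; PV = const ⇒ V₂ = 8.73 L, P₂ = 2570 kPa.
ΔU = 0 (ideal gas, T constant).
W = nRT ln(V₂/V₁) = 6.74×8.314×400×ln(0.176) = -38900 J.
Q = ΔU + W = -38900 J.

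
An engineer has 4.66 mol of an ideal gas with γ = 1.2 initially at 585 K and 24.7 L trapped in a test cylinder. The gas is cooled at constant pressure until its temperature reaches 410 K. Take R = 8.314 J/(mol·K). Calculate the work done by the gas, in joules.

P₁ = nRT₁/V₁ = 4.66×8.314×585/24.7 = 918 kPa.
Isobaric: P stays 918 kPa; V/T = const ⇒ T₂ = 410 K, V₂ = 17.3 L.
W = PΔV = 918×(17.3−24.7) kPa·L = -6780 J.

-6780 J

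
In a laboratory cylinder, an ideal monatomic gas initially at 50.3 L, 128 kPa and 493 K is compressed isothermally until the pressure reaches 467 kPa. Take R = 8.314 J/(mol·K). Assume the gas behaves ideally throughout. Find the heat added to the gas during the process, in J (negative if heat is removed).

-8330 J

n = P₁V₁/(RT₁) = 128×50.3/(8.314×493) = 1.57 mol.
Isothermal: T stays 493 K; PV = const ⇒ V₂ = 13.8 L, P₂ = 467 kPa.
ΔU = 0 (ideal gas, T constant).
W = nRT ln(V₂/V₁) = 1.57×8.314×493×ln(0.274) = -8330 J.
Q = ΔU + W = -8330 J.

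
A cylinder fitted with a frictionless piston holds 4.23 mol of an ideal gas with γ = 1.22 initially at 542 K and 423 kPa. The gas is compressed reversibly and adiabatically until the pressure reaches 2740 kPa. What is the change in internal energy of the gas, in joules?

V₁ = nRT₁/P₁ = 4.23×8.314×542/423 = 45.1 L.
Adiabatic: T₂/T₁ = (P₂/P₁)^((γ−1)/γ) ⇒ T₂ = 542×(6.48)^0.180 = 759 K; V₂ = 9.74 L.
For an ideal gas ΔU = nCvΔT with Cv = R/(γ−1) = 37.8 J/(mol·K).
ΔU = 4.23×37.8×(759−542) = 34700 J.

34700 J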